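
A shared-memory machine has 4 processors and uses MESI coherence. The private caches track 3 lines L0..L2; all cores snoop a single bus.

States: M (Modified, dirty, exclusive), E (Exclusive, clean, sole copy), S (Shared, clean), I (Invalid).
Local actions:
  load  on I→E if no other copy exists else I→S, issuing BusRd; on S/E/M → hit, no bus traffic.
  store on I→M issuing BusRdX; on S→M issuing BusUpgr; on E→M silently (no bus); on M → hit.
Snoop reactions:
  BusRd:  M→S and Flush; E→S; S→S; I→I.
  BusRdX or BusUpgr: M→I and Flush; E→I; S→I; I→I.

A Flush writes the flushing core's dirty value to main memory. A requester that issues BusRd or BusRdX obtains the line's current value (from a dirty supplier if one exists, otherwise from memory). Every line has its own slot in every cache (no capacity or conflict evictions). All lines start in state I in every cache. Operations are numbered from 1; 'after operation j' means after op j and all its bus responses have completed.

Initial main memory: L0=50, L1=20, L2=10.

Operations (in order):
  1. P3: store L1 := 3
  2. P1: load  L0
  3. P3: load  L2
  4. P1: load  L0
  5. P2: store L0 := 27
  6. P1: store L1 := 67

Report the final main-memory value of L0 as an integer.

memory[L0] = 50

step 1: P3: store L1 := 3  ⟶  IIIM  (L1)  txn=BusRdX  M[L1]=20
step 2: P1: load  L0  ⟶  IEII  (L0)  txn=BusRd  M[L0]=50
step 3: P3: load  L2  ⟶  IIIE  (L2)  txn=BusRd  M[L2]=10
step 4: P1: load  L0  ⟶  IEII  (L0)  txn=∅  M[L0]=50
step 5: P2: store L0 := 27  ⟶  IIMI  (L0)  txn=BusRdX  M[L0]=50
step 6: P1: store L1 := 67  ⟶  IMII  (L1)  txn=BusRdX+Flush  M[L1]=3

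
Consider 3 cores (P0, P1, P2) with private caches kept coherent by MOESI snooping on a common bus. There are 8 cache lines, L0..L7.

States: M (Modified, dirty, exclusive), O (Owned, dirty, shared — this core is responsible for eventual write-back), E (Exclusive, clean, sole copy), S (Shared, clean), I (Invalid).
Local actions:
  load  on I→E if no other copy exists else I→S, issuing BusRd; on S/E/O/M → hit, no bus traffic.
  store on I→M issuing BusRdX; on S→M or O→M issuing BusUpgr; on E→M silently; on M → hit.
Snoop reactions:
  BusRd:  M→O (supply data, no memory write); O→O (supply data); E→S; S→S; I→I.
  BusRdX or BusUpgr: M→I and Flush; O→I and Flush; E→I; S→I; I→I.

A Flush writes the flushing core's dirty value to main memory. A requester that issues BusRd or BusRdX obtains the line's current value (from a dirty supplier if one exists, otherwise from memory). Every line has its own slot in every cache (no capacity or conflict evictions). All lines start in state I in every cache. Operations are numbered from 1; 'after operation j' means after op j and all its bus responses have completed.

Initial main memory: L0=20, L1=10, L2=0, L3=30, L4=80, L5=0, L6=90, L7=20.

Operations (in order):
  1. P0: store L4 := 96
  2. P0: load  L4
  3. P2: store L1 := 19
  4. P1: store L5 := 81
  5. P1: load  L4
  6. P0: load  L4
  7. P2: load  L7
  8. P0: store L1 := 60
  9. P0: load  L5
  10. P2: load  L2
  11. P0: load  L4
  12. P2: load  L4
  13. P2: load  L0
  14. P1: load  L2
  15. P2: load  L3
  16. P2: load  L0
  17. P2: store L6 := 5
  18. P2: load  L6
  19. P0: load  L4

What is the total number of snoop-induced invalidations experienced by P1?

invalidations = 0

step 1: P0: store L4 := 96  ⟶  MII  (L4)  txn=BusRdX  M[L4]=80
step 2: P0: load  L4  ⟶  MII  (L4)  txn=∅  M[L4]=80
step 3: P2: store L1 := 19  ⟶  IIM  (L1)  txn=BusRdX  M[L1]=10
step 4: P1: store L5 := 81  ⟶  IMI  (L5)  txn=BusRdX  M[L5]=0
step 5: P1: load  L4  ⟶  OSI  (L4)  txn=BusRd  M[L4]=80
step 6: P0: load  L4  ⟶  OSI  (L4)  txn=∅  M[L4]=80
step 7: P2: load  L7  ⟶  IIE  (L7)  txn=BusRd  M[L7]=20
step 8: P0: store L1 := 60  ⟶  MII  (L1)  txn=BusRdX+Flush  M[L1]=19
step 9: P0: load  L5  ⟶  SOI  (L5)  txn=BusRd  M[L5]=0
step 10: P2: load  L2  ⟶  IIE  (L2)  txn=BusRd  M[L2]=0
step 11: P0: load  L4  ⟶  OSI  (L4)  txn=∅  M[L4]=80
step 12: P2: load  L4  ⟶  OSS  (L4)  txn=BusRd  M[L4]=80
step 13: P2: load  L0  ⟶  IIE  (L0)  txn=BusRd  M[L0]=20
step 14: P1: load  L2  ⟶  ISS  (L2)  txn=BusRd  M[L2]=0
step 15: P2: load  L3  ⟶  IIE  (L3)  txn=BusRd  M[L3]=30
step 16: P2: load  L0  ⟶  IIE  (L0)  txn=∅  M[L0]=20
step 17: P2: store L6 := 5  ⟶  IIM  (L6)  txn=BusRdX  M[L6]=90
step 18: P2: load  L6  ⟶  IIM  (L6)  txn=∅  M[L6]=90
step 19: P0: load  L4  ⟶  OSS  (L4)  txn=∅  M[L4]=80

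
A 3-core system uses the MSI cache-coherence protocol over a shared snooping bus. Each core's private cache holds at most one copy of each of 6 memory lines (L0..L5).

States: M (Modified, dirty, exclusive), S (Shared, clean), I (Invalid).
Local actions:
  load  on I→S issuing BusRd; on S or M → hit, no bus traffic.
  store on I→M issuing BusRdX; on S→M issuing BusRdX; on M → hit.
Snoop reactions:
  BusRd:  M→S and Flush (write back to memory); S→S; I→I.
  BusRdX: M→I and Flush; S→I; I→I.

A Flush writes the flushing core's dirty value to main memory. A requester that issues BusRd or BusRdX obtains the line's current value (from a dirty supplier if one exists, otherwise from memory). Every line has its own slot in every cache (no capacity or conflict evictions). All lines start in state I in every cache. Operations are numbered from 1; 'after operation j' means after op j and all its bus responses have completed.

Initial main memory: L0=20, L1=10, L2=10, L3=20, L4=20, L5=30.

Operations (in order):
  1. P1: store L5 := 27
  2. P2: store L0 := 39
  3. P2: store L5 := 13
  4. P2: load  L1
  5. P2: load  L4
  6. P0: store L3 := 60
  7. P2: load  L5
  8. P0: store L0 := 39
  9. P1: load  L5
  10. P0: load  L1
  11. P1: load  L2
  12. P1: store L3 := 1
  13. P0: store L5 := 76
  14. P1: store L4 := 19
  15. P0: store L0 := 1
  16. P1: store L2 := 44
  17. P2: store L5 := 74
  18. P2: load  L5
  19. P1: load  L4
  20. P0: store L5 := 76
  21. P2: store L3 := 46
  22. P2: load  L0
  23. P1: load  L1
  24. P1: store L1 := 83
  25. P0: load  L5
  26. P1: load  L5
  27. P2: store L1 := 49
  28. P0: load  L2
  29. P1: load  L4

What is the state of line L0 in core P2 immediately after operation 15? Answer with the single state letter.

1. P1: store L5 := 27  bus=[BusRdX]  L5: P0=I P1=M P2=I  mem[L5]=30
2. P2: store L0 := 39  bus=[BusRdX]  L0: P0=I P1=I P2=M  mem[L0]=20
3. P2: store L5 := 13  bus=[BusRdX,Flush]  L5: P0=I P1=I P2=M  mem[L5]=27
4. P2: load  L1  bus=[BusRd]  L1: P0=I P1=I P2=S  mem[L1]=10
5. P2: load  L4  bus=[BusRd]  L4: P0=I P1=I P2=S  mem[L4]=20
6. P0: store L3 := 60  bus=[BusRdX]  L3: P0=M P1=I P2=I  mem[L3]=20
7. P2: load  L5  bus=[-]  L5: P0=I P1=I P2=M  mem[L5]=27
8. P0: store L0 := 39  bus=[BusRdX,Flush]  L0: P0=M P1=I P2=I  mem[L0]=39
9. P1: load  L5  bus=[BusRd,Flush]  L5: P0=I P1=S P2=S  mem[L5]=13
10. P0: load  L1  bus=[BusRd]  L1: P0=S P1=I P2=S  mem[L1]=10
11. P1: load  L2  bus=[BusRd]  L2: P0=I P1=S P2=I  mem[L2]=10
12. P1: store L3 := 1  bus=[BusRdX,Flush]  L3: P0=I P1=M P2=I  mem[L3]=60
13. P0: store L5 := 76  bus=[BusRdX]  L5: P0=M P1=I P2=I  mem[L5]=13
14. P1: store L4 := 19  bus=[BusRdX]  L4: P0=I P1=M P2=I  mem[L4]=20
15. P0: store L0 := 1  bus=[-]  L0: P0=M P1=I P2=I  mem[L0]=39
16. P1: store L2 := 44  bus=[BusRdX]  L2: P0=I P1=M P2=I  mem[L2]=10
17. P2: store L5 := 74  bus=[BusRdX,Flush]  L5: P0=I P1=I P2=M  mem[L5]=76
18. P2: load  L5  bus=[-]  L5: P0=I P1=I P2=M  mem[L5]=76
19. P1: load  L4  bus=[-]  L4: P0=I P1=M P2=I  mem[L4]=20
20. P0: store L5 := 76  bus=[BusRdX,Flush]  L5: P0=M P1=I P2=I  mem[L5]=74
21. P2: store L3 := 46  bus=[BusRdX,Flush]  L3: P0=I P1=I P2=M  mem[L3]=1
22. P2: load  L0  bus=[BusRd,Flush]  L0: P0=S P1=I P2=S  mem[L0]=1
23. P1: load  L1  bus=[BusRd]  L1: P0=S P1=S P2=S  mem[L1]=10
24. P1: store L1 := 83  bus=[BusRdX]  L1: P0=I P1=M P2=I  mem[L1]=10
25. P0: load  L5  bus=[-]  L5: P0=M P1=I P2=I  mem[L5]=74
26. P1: load  L5  bus=[BusRd,Flush]  L5: P0=S P1=S P2=I  mem[L5]=76
27. P2: store L1 := 49  bus=[BusRdX,Flush]  L1: P0=I P1=I P2=M  mem[L1]=83
28. P0: load  L2  bus=[BusRd,Flush]  L2: P0=S P1=S P2=I  mem[L2]=44
29. P1: load  L4  bus=[-]  L4: P0=I P1=M P2=I  mem[L4]=20

state = I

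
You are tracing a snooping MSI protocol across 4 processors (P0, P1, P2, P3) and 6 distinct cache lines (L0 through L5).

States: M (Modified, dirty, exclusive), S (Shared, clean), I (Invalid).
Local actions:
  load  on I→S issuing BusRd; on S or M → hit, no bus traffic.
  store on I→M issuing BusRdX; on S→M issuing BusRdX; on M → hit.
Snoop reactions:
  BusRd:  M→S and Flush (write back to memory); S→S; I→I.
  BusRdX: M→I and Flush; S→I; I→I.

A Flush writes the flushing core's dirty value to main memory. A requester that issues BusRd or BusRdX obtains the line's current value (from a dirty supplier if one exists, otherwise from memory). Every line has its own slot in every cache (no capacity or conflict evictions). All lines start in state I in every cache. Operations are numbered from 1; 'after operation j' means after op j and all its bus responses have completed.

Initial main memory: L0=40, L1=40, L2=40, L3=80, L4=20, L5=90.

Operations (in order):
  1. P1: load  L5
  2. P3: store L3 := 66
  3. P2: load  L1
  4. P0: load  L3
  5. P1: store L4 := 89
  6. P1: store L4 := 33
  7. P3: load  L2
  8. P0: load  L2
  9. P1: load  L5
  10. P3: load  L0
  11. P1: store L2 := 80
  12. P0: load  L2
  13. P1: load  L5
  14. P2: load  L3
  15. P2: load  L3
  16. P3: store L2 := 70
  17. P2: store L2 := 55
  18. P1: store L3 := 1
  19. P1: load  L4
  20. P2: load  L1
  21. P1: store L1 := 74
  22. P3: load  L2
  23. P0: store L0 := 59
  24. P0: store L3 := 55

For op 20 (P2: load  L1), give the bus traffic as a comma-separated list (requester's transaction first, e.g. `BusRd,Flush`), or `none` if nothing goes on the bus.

bus = none

1. P1: load  L5  bus=[BusRd]  L5: P0=I P1=S P2=I P3=I  mem[L5]=90
2. P3: store L3 := 66  bus=[BusRdX]  L3: P0=I P1=I P2=I P3=M  mem[L3]=80
3. P2: load  L1  bus=[BusRd]  L1: P0=I P1=I P2=S P3=I  mem[L1]=40
4. P0: load  L3  bus=[BusRd,Flush]  L3: P0=S P1=I P2=I P3=S  mem[L3]=66
5. P1: store L4 := 89  bus=[BusRdX]  L4: P0=I P1=M P2=I P3=I  mem[L4]=20
6. P1: store L4 := 33  bus=[-]  L4: P0=I P1=M P2=I P3=I  mem[L4]=20
7. P3: load  L2  bus=[BusRd]  L2: P0=I P1=I P2=I P3=S  mem[L2]=40
8. P0: load  L2  bus=[BusRd]  L2: P0=S P1=I P2=I P3=S  mem[L2]=40
9. P1: load  L5  bus=[-]  L5: P0=I P1=S P2=I P3=I  mem[L5]=90
10. P3: load  L0  bus=[BusRd]  L0: P0=I P1=I P2=I P3=S  mem[L0]=40
11. P1: store L2 := 80  bus=[BusRdX]  L2: P0=I P1=M P2=I P3=I  mem[L2]=40
12. P0: load  L2  bus=[BusRd,Flush]  L2: P0=S P1=S P2=I P3=I  mem[L2]=80
13. P1: load  L5  bus=[-]  L5: P0=I P1=S P2=I P3=I  mem[L5]=90
14. P2: load  L3  bus=[BusRd]  L3: P0=S P1=I P2=S P3=S  mem[L3]=66
15. P2: load  L3  bus=[-]  L3: P0=S P1=I P2=S P3=S  mem[L3]=66
16. P3: store L2 := 70  bus=[BusRdX]  L2: P0=I P1=I P2=I P3=M  mem[L2]=80
17. P2: store L2 := 55  bus=[BusRdX,Flush]  L2: P0=I P1=I P2=M P3=I  mem[L2]=70
18. P1: store L3 := 1  bus=[BusRdX]  L3: P0=I P1=M P2=I P3=I  mem[L3]=66
19. P1: load  L4  bus=[-]  L4: P0=I P1=M P2=I P3=I  mem[L4]=20
20. P2: load  L1  bus=[-]  L1: P0=I P1=I P2=S P3=I  mem[L1]=40
21. P1: store L1 := 74  bus=[BusRdX]  L1: P0=I P1=M P2=I P3=I  mem[L1]=40
22. P3: load  L2  bus=[BusRd,Flush]  L2: P0=I P1=I P2=S P3=S  mem[L2]=55
23. P0: store L0 := 59  bus=[BusRdX]  L0: P0=M P1=I P2=I P3=I  mem[L0]=40
24. P0: store L3 := 55  bus=[BusRdX,Flush]  L3: P0=M P1=I P2=I P3=I  mem[L3]=1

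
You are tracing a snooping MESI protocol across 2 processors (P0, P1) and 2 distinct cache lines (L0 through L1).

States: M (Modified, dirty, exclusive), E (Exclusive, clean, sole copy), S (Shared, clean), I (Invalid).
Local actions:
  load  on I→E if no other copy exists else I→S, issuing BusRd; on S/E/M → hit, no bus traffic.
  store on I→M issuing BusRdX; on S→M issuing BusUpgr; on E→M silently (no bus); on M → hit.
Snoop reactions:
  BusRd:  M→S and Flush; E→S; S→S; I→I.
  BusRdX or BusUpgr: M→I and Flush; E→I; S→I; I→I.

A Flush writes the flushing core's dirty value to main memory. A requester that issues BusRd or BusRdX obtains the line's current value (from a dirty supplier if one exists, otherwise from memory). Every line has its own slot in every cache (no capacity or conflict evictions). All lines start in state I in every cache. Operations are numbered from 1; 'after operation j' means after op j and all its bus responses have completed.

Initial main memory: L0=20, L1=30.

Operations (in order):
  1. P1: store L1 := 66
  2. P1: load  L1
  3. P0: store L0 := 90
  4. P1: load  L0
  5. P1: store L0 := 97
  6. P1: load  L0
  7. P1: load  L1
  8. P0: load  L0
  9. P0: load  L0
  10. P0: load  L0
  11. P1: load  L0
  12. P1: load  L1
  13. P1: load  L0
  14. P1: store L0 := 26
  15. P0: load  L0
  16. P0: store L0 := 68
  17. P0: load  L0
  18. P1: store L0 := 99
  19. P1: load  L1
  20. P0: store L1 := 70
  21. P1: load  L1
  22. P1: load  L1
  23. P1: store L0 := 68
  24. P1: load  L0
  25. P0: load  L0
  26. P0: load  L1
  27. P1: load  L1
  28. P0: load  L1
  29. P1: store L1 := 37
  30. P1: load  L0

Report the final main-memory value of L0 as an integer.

step 1: P1: store L1 := 66  ⟶  IM  (L1)  txn=BusRdX  M[L1]=30
step 2: P1: load  L1  ⟶  IM  (L1)  txn=∅  M[L1]=30
step 3: P0: store L0 := 90  ⟶  MI  (L0)  txn=BusRdX  M[L0]=20
step 4: P1: load  L0  ⟶  SS  (L0)  txn=BusRd+Flush  M[L0]=90
step 5: P1: store L0 := 97  ⟶  IM  (L0)  txn=BusUpgr  M[L0]=90
step 6: P1: load  L0  ⟶  IM  (L0)  txn=∅  M[L0]=90
step 7: P1: load  L1  ⟶  IM  (L1)  txn=∅  M[L1]=30
step 8: P0: load  L0  ⟶  SS  (L0)  txn=BusRd+Flush  M[L0]=97
step 9: P0: load  L0  ⟶  SS  (L0)  txn=∅  M[L0]=97
step 10: P0: load  L0  ⟶  SS  (L0)  txn=∅  M[L0]=97
step 11: P1: load  L0  ⟶  SS  (L0)  txn=∅  M[L0]=97
step 12: P1: load  L1  ⟶  IM  (L1)  txn=∅  M[L1]=30
step 13: P1: load  L0  ⟶  SS  (L0)  txn=∅  M[L0]=97
step 14: P1: store L0 := 26  ⟶  IM  (L0)  txn=BusUpgr  M[L0]=97
step 15: P0: load  L0  ⟶  SS  (L0)  txn=BusRd+Flush  M[L0]=26
step 16: P0: store L0 := 68  ⟶  MI  (L0)  txn=BusUpgr  M[L0]=26
step 17: P0: load  L0  ⟶  MI  (L0)  txn=∅  M[L0]=26
step 18: P1: store L0 := 99  ⟶  IM  (L0)  txn=BusRdX+Flush  M[L0]=68
step 19: P1: load  L1  ⟶  IM  (L1)  txn=∅  M[L1]=30
step 20: P0: store L1 := 70  ⟶  MI  (L1)  txn=BusRdX+Flush  M[L1]=66
step 21: P1: load  L1  ⟶  SS  (L1)  txn=BusRd+Flush  M[L1]=70
step 22: P1: load  L1  ⟶  SS  (L1)  txn=∅  M[L1]=70
step 23: P1: store L0 := 68  ⟶  IM  (L0)  txn=∅  M[L0]=68
step 24: P1: load  L0  ⟶  IM  (L0)  txn=∅  M[L0]=68
step 25: P0: load  L0  ⟶  SS  (L0)  txn=BusRd+Flush  M[L0]=68
step 26: P0: load  L1  ⟶  SS  (L1)  txn=∅  M[L1]=70
step 27: P1: load  L1  ⟶  SS  (L1)  txn=∅  M[L1]=70
step 28: P0: load  L1  ⟶  SS  (L1)  txn=∅  M[L1]=70
step 29: P1: store L1 := 37  ⟶  IM  (L1)  txn=BusUpgr  M[L1]=70
step 30: P1: load  L0  ⟶  SS  (L0)  txn=∅  M[L0]=68

memory[L0] = 68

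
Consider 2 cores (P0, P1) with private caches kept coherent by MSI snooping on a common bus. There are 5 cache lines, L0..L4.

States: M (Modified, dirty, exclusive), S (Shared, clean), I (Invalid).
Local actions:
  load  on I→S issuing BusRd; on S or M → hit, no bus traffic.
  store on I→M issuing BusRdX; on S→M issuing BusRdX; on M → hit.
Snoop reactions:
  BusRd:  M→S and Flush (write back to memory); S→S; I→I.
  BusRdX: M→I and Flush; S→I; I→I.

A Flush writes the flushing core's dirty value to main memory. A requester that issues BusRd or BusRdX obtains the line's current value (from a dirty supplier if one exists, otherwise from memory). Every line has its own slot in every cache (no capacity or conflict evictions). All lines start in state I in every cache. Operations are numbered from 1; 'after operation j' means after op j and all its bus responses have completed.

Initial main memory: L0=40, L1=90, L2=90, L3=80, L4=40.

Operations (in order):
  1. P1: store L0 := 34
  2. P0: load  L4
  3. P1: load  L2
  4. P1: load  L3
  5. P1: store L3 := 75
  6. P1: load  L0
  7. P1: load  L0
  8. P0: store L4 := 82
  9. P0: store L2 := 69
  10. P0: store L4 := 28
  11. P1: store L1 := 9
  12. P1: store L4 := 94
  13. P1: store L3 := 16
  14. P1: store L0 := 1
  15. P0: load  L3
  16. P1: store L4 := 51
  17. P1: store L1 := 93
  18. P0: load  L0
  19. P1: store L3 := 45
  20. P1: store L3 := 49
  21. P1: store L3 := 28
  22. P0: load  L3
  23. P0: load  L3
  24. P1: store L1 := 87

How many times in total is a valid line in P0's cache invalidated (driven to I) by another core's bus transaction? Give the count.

invalidations = 2

[1] P1: store L0 := 34 | P0:I, P1:M(34) | bus: BusRdX
[2] P0: load  L4 | P0:S(40), P1:I | bus: BusRd
[3] P1: load  L2 | P0:I, P1:S(90) | bus: BusRd
[4] P1: load  L3 | P0:I, P1:S(80) | bus: BusRd
[5] P1: store L3 := 75 | P0:I, P1:M(75) | bus: BusRdX
[6] P1: load  L0 | P0:I, P1:M(34) | bus: none
[7] P1: load  L0 | P0:I, P1:M(34) | bus: none
[8] P0: store L4 := 82 | P0:M(82), P1:I | bus: BusRdX
[9] P0: store L2 := 69 | P0:M(69), P1:I | bus: BusRdX
[10] P0: store L4 := 28 | P0:M(28), P1:I | bus: none
[11] P1: store L1 := 9 | P0:I, P1:M(9) | bus: BusRdX
[12] P1: store L4 := 94 | P0:I, P1:M(94) | bus: BusRdX,Flush
[13] P1: store L3 := 16 | P0:I, P1:M(16) | bus: none
[14] P1: store L0 := 1 | P0:I, P1:M(1) | bus: none
[15] P0: load  L3 | P0:S(16), P1:S(16) | bus: BusRd,Flush
[16] P1: store L4 := 51 | P0:I, P1:M(51) | bus: none
[17] P1: store L1 := 93 | P0:I, P1:M(93) | bus: none
[18] P0: load  L0 | P0:S(1), P1:S(1) | bus: BusRd,Flush
[19] P1: store L3 := 45 | P0:I, P1:M(45) | bus: BusRdX
[20] P1: store L3 := 49 | P0:I, P1:M(49) | bus: none
[21] P1: store L3 := 28 | P0:I, P1:M(28) | bus: none
[22] P0: load  L3 | P0:S(28), P1:S(28) | bus: BusRd,Flush
[23] P0: load  L3 | P0:S(28), P1:S(28) | bus: none
[24] P1: store L1 := 87 | P0:I, P1:M(87) | bus: none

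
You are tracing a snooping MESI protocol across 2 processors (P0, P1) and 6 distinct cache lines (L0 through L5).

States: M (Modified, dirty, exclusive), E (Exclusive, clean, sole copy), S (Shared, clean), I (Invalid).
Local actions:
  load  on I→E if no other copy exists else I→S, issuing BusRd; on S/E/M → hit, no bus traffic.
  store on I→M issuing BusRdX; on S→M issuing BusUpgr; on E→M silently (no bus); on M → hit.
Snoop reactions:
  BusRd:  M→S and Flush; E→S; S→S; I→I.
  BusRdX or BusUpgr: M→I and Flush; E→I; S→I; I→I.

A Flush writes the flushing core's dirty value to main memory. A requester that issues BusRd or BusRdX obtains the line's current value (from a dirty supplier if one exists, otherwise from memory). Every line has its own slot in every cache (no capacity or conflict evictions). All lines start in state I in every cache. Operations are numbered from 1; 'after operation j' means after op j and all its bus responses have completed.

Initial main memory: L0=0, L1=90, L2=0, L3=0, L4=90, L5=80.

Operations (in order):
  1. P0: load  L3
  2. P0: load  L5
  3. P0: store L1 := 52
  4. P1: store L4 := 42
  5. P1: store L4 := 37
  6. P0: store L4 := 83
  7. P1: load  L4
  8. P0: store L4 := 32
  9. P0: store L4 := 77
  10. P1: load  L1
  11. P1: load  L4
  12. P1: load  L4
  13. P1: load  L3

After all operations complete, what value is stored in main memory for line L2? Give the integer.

[1] P0: load  L3 | P0:E(0), P1:I | bus: BusRd
[2] P0: load  L5 | P0:E(80), P1:I | bus: BusRd
[3] P0: store L1 := 52 | P0:M(52), P1:I | bus: BusRdX
[4] P1: store L4 := 42 | P0:I, P1:M(42) | bus: BusRdX
[5] P1: store L4 := 37 | P0:I, P1:M(37) | bus: none
[6] P0: store L4 := 83 | P0:M(83), P1:I | bus: BusRdX,Flush
[7] P1: load  L4 | P0:S(83), P1:S(83) | bus: BusRd,Flush
[8] P0: store L4 := 32 | P0:M(32), P1:I | bus: BusUpgr
[9] P0: store L4 := 77 | P0:M(77), P1:I | bus: none
[10] P1: load  L1 | P0:S(52), P1:S(52) | bus: BusRd,Flush
[11] P1: load  L4 | P0:S(77), P1:S(77) | bus: BusRd,Flush
[12] P1: load  L4 | P0:S(77), P1:S(77) | bus: none
[13] P1: load  L3 | P0:S(0), P1:S(0) | bus: BusRd

memory[L2] = 0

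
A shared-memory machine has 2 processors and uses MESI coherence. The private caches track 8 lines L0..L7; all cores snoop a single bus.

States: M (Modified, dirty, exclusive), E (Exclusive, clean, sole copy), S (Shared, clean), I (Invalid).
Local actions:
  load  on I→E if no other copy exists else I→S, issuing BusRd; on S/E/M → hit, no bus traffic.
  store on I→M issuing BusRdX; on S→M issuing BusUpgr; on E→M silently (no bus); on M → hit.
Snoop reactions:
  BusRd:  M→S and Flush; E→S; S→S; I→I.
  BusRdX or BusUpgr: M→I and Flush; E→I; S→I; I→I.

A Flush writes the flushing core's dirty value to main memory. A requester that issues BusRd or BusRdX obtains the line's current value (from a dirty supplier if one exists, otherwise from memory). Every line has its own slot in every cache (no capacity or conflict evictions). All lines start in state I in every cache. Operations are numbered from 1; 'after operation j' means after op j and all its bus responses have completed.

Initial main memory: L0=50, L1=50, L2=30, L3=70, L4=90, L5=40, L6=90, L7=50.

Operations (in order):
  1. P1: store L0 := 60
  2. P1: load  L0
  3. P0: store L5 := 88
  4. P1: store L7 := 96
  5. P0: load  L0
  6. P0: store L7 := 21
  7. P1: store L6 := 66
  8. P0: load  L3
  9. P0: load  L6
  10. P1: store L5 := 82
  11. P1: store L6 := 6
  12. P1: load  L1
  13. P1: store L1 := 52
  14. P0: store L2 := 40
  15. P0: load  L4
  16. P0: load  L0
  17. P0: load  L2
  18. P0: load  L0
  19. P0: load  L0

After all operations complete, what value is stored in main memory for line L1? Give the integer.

  op1 P1: store L0 := 60 → I/M on L0; bus BusRdX; mem=50
  op2 P1: load  L0 → I/M on L0; bus (none); mem=50
  op3 P0: store L5 := 88 → M/I on L5; bus BusRdX; mem=40
  op4 P1: store L7 := 96 → I/M on L7; bus BusRdX; mem=50
  op5 P0: load  L0 → S/S on L0; bus BusRd Flush; mem=60
  op6 P0: store L7 := 21 → M/I on L7; bus BusRdX Flush; mem=96
  op7 P1: store L6 := 66 → I/M on L6; bus BusRdX; mem=90
  op8 P0: load  L3 → E/I on L3; bus BusRd; mem=70
  op9 P0: load  L6 → S/S on L6; bus BusRd Flush; mem=66
  op10 P1: store L5 := 82 → I/M on L5; bus BusRdX Flush; mem=88
  op11 P1: store L6 := 6 → I/M on L6; bus BusUpgr; mem=66
  op12 P1: load  L1 → I/E on L1; bus BusRd; mem=50
  op13 P1: store L1 := 52 → I/M on L1; bus (none); mem=50
  op14 P0: store L2 := 40 → M/I on L2; bus BusRdX; mem=30
  op15 P0: load  L4 → E/I on L4; bus BusRd; mem=90
  op16 P0: load  L0 → S/S on L0; bus (none); mem=60
  op17 P0: load  L2 → M/I on L2; bus (none); mem=30
  op18 P0: load  L0 → S/S on L0; bus (none); mem=60
  op19 P0: load  L0 → S/S on L0; bus (none); mem=60

memory[L1] = 50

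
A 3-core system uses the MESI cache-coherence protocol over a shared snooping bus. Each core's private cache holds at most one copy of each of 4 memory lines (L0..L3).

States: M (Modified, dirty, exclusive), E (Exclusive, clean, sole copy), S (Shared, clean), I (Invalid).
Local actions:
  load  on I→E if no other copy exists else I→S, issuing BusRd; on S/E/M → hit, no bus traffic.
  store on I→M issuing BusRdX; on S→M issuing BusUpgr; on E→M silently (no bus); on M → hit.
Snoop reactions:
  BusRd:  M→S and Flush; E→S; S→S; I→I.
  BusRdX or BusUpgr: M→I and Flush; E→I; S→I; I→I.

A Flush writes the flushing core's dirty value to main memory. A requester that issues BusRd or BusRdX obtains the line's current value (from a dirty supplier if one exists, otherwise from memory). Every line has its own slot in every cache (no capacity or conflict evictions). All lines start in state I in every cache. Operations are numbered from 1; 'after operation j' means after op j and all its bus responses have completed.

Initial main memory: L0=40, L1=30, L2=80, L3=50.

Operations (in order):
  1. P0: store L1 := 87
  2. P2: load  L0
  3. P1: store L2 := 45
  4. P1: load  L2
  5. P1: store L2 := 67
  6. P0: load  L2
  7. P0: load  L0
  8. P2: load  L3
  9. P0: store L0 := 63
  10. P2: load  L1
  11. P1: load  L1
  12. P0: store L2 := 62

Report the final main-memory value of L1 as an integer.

memory[L1] = 87

1. P0: store L1 := 87  bus=[BusRdX]  L1: P0=M P1=I P2=I  mem[L1]=30
2. P2: load  L0  bus=[BusRd]  L0: P0=I P1=I P2=E  mem[L0]=40
3. P1: store L2 := 45  bus=[BusRdX]  L2: P0=I P1=M P2=I  mem[L2]=80
4. P1: load  L2  bus=[-]  L2: P0=I P1=M P2=I  mem[L2]=80
5. P1: store L2 := 67  bus=[-]  L2: P0=I P1=M P2=I  mem[L2]=80
6. P0: load  L2  bus=[BusRd,Flush]  L2: P0=S P1=S P2=I  mem[L2]=67
7. P0: load  L0  bus=[BusRd]  L0: P0=S P1=I P2=S  mem[L0]=40
8. P2: load  L3  bus=[BusRd]  L3: P0=I P1=I P2=E  mem[L3]=50
9. P0: store L0 := 63  bus=[BusUpgr]  L0: P0=M P1=I P2=I  mem[L0]=40
10. P2: load  L1  bus=[BusRd,Flush]  L1: P0=S P1=I P2=S  mem[L1]=87
11. P1: load  L1  bus=[BusRd]  L1: P0=S P1=S P2=S  mem[L1]=87
12. P0: store L2 := 62  bus=[BusUpgr]  L2: P0=M P1=I P2=I  mem[L2]=67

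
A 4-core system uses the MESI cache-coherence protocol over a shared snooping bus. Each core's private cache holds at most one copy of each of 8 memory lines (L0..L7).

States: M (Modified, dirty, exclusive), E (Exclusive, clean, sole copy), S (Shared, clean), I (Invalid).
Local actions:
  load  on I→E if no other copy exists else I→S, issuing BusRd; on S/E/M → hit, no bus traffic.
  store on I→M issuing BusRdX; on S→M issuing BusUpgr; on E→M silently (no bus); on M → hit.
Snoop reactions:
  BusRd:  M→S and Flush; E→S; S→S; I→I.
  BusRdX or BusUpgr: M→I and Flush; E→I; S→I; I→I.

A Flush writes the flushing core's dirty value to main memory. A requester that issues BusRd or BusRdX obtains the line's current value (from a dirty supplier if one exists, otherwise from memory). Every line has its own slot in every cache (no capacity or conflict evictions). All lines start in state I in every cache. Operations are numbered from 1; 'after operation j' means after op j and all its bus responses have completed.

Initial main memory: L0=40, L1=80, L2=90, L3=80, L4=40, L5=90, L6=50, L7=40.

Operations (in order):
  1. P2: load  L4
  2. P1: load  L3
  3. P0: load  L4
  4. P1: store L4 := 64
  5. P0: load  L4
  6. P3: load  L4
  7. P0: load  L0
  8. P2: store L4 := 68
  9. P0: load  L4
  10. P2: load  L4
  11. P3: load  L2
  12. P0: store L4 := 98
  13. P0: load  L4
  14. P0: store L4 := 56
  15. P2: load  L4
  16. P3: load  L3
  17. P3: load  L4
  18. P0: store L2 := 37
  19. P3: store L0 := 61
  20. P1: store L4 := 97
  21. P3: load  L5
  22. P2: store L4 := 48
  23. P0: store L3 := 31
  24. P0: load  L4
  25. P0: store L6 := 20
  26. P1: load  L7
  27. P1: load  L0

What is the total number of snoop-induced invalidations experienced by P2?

1. P2: load  L4  bus=[BusRd]  L4: P0=I P1=I P2=E P3=I  mem[L4]=40
2. P1: load  L3  bus=[BusRd]  L3: P0=I P1=E P2=I P3=I  mem[L3]=80
3. P0: load  L4  bus=[BusRd]  L4: P0=S P1=I P2=S P3=I  mem[L4]=40
4. P1: store L4 := 64  bus=[BusRdX]  L4: P0=I P1=M P2=I P3=I  mem[L4]=40
5. P0: load  L4  bus=[BusRd,Flush]  L4: P0=S P1=S P2=I P3=I  mem[L4]=64
6. P3: load  L4  bus=[BusRd]  L4: P0=S P1=S P2=I P3=S  mem[L4]=64
7. P0: load  L0  bus=[BusRd]  L0: P0=E P1=I P2=I P3=I  mem[L0]=40
8. P2: store L4 := 68  bus=[BusRdX]  L4: P0=I P1=I P2=M P3=I  mem[L4]=64
9. P0: load  L4  bus=[BusRd,Flush]  L4: P0=S P1=I P2=S P3=I  mem[L4]=68
10. P2: load  L4  bus=[-]  L4: P0=S P1=I P2=S P3=I  mem[L4]=68
11. P3: load  L2  bus=[BusRd]  L2: P0=I P1=I P2=I P3=E  mem[L2]=90
12. P0: store L4 := 98  bus=[BusUpgr]  L4: P0=M P1=I P2=I P3=I  mem[L4]=68
13. P0: load  L4  bus=[-]  L4: P0=M P1=I P2=I P3=I  mem[L4]=68
14. P0: store L4 := 56  bus=[-]  L4: P0=M P1=I P2=I P3=I  mem[L4]=68
15. P2: load  L4  bus=[BusRd,Flush]  L4: P0=S P1=I P2=S P3=I  mem[L4]=56
16. P3: load  L3  bus=[BusRd]  L3: P0=I P1=S P2=I P3=S  mem[L3]=80
17. P3: load  L4  bus=[BusRd]  L4: P0=S P1=I P2=S P3=S  mem[L4]=56
18. P0: store L2 := 37  bus=[BusRdX]  L2: P0=M P1=I P2=I P3=I  mem[L2]=90
19. P3: store L0 := 61  bus=[BusRdX]  L0: P0=I P1=I P2=I P3=M  mem[L0]=40
20. P1: store L4 := 97  bus=[BusRdX]  L4: P0=I P1=M P2=I P3=I  mem[L4]=56
21. P3: load  L5  bus=[BusRd]  L5: P0=I P1=I P2=I P3=E  mem[L5]=90
22. P2: store L4 := 48  bus=[BusRdX,Flush]  L4: P0=I P1=I P2=M P3=I  mem[L4]=97
23. P0: store L3 := 31  bus=[BusRdX]  L3: P0=M P1=I P2=I P3=I  mem[L3]=80
24. P0: load  L4  bus=[BusRd,Flush]  L4: P0=S P1=I P2=S P3=I  mem[L4]=48
25. P0: store L6 := 20  bus=[BusRdX]  L6: P0=M P1=I P2=I P3=I  mem[L6]=50
26. P1: load  L7  bus=[BusRd]  L7: P0=I P1=E P2=I P3=I  mem[L7]=40
27. P1: load  L0  bus=[BusRd,Flush]  L0: P0=I P1=S P2=I P3=S  mem[L0]=61

invalidations = 3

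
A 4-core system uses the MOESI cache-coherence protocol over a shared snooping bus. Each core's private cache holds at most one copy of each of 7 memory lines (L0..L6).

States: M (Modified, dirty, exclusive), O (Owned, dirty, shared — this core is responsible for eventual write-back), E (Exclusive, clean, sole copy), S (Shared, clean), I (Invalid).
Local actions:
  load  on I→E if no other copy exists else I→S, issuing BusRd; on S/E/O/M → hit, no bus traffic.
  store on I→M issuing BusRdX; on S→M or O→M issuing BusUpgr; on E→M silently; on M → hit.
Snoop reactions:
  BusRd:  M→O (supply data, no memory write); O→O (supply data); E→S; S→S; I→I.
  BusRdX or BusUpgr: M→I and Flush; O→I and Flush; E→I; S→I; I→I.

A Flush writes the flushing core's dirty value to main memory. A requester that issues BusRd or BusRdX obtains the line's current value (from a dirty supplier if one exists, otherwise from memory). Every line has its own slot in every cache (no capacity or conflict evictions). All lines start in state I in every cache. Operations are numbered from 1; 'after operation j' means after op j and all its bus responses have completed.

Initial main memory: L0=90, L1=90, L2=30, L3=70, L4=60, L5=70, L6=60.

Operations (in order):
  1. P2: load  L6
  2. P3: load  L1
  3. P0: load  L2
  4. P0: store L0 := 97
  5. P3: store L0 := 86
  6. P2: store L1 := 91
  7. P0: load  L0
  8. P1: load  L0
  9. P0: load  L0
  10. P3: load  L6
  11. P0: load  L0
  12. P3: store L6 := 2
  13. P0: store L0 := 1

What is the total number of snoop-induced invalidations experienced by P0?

1. P2: load  L6  bus=[BusRd]  L6: P0=I P1=I P2=E P3=I  mem[L6]=60
2. P3: load  L1  bus=[BusRd]  L1: P0=I P1=I P2=I P3=E  mem[L1]=90
3. P0: load  L2  bus=[BusRd]  L2: P0=E P1=I P2=I P3=I  mem[L2]=30
4. P0: store L0 := 97  bus=[BusRdX]  L0: P0=M P1=I P2=I P3=I  mem[L0]=90
5. P3: store L0 := 86  bus=[BusRdX,Flush]  L0: P0=I P1=I P2=I P3=M  mem[L0]=97
6. P2: store L1 := 91  bus=[BusRdX]  L1: P0=I P1=I P2=M P3=I  mem[L1]=90
7. P0: load  L0  bus=[BusRd]  L0: P0=S P1=I P2=I P3=O  mem[L0]=97
8. P1: load  L0  bus=[BusRd]  L0: P0=S P1=S P2=I P3=O  mem[L0]=97
9. P0: load  L0  bus=[-]  L0: P0=S P1=S P2=I P3=O  mem[L0]=97
10. P3: load  L6  bus=[BusRd]  L6: P0=I P1=I P2=S P3=S  mem[L6]=60
11. P0: load  L0  bus=[-]  L0: P0=S P1=S P2=I P3=O  mem[L0]=97
12. P3: store L6 := 2  bus=[BusUpgr]  L6: P0=I P1=I P2=I P3=M  mem[L6]=60
13. P0: store L0 := 1  bus=[BusUpgr,Flush]  L0: P0=M P1=I P2=I P3=I  mem[L0]=86

invalidations = 1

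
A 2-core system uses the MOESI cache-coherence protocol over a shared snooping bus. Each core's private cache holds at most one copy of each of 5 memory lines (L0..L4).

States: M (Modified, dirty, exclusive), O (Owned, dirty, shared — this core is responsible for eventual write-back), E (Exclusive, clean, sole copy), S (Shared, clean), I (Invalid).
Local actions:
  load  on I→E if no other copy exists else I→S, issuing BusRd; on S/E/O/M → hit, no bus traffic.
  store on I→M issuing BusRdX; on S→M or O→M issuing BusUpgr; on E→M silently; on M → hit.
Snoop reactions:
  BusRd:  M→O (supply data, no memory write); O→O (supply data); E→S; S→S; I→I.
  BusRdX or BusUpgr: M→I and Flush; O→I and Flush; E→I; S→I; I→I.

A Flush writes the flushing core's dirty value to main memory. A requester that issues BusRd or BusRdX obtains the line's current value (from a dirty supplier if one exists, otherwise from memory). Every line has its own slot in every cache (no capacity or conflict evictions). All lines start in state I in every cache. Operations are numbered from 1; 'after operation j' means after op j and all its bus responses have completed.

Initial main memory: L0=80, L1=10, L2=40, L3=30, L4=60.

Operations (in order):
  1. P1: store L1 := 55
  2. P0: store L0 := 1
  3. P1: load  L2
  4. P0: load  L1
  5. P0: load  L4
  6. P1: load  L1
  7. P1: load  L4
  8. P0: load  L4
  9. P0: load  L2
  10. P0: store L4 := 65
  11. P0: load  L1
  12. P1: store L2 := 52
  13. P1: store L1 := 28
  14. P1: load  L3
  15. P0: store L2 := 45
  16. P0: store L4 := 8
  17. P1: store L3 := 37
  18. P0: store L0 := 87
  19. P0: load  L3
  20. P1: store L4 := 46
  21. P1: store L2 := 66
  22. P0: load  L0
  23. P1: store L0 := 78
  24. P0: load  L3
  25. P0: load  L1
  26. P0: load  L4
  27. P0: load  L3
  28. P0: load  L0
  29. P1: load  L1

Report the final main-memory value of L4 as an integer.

  op1 P1: store L1 := 55 → I/M on L1; bus BusRdX; mem=10
  op2 P0: store L0 := 1 → M/I on L0; bus BusRdX; mem=80
  op3 P1: load  L2 → I/E on L2; bus BusRd; mem=40
  op4 P0: load  L1 → S/O on L1; bus BusRd; mem=10
  op5 P0: load  L4 → E/I on L4; bus BusRd; mem=60
  op6 P1: load  L1 → S/O on L1; bus (none); mem=10
  op7 P1: load  L4 → S/S on L4; bus BusRd; mem=60
  op8 P0: load  L4 → S/S on L4; bus (none); mem=60
  op9 P0: load  L2 → S/S on L2; bus BusRd; mem=40
  op10 P0: store L4 := 65 → M/I on L4; bus BusUpgr; mem=60
  op11 P0: load  L1 → S/O on L1; bus (none); mem=10
  op12 P1: store L2 := 52 → I/M on L2; bus BusUpgr; mem=40
  op13 P1: store L1 := 28 → I/M on L1; bus BusUpgr; mem=10
  op14 P1: load  L3 → I/E on L3; bus BusRd; mem=30
  op15 P0: store L2 := 45 → M/I on L2; bus BusRdX Flush; mem=52
  op16 P0: store L4 := 8 → M/I on L4; bus (none); mem=60
  op17 P1: store L3 := 37 → I/M on L3; bus (none); mem=30
  op18 P0: store L0 := 87 → M/I on L0; bus (none); mem=80
  op19 P0: load  L3 → S/O on L3; bus BusRd; mem=30
  op20 P1: store L4 := 46 → I/M on L4; bus BusRdX Flush; mem=8
  op21 P1: store L2 := 66 → I/M on L2; bus BusRdX Flush; mem=45
  op22 P0: load  L0 → M/I on L0; bus (none); mem=80
  op23 P1: store L0 := 78 → I/M on L0; bus BusRdX Flush; mem=87
  op24 P0: load  L3 → S/O on L3; bus (none); mem=30
  op25 P0: load  L1 → S/O on L1; bus BusRd; mem=10
  op26 P0: load  L4 → S/O on L4; bus BusRd; mem=8
  op27 P0: load  L3 → S/O on L3; bus (none); mem=30
  op28 P0: load  L0 → S/O on L0; bus BusRd; mem=87
  op29 P1: load  L1 → S/O on L1; bus (none); mem=10

memory[L4] = 8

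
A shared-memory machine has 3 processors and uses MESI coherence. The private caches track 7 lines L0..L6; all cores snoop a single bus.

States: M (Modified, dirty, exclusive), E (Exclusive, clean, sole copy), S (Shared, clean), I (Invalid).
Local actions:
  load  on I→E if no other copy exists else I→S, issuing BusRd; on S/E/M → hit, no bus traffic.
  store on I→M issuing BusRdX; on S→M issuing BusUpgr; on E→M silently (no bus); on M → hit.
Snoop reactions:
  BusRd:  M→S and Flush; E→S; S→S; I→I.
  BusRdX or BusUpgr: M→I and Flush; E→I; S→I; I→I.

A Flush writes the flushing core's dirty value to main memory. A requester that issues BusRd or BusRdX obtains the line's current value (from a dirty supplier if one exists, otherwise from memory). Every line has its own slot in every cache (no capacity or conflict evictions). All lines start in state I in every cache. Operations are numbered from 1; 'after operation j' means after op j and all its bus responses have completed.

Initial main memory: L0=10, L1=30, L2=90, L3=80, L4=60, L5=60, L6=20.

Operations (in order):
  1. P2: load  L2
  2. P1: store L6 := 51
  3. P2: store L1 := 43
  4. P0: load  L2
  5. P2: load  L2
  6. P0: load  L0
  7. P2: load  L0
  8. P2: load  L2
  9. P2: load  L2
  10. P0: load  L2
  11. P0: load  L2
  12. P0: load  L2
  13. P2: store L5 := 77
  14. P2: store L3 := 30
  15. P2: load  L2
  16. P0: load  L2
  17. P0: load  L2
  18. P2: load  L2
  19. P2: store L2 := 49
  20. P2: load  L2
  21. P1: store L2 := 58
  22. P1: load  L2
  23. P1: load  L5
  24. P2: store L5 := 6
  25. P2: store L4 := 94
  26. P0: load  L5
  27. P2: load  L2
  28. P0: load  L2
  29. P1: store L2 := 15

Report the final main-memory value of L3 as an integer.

memory[L3] = 80

1. P2: load  L2  bus=[BusRd]  L2: P0=I P1=I P2=E  mem[L2]=90
2. P1: store L6 := 51  bus=[BusRdX]  L6: P0=I P1=M P2=I  mem[L6]=20
3. P2: store L1 := 43  bus=[BusRdX]  L1: P0=I P1=I P2=M  mem[L1]=30
4. P0: load  L2  bus=[BusRd]  L2: P0=S P1=I P2=S  mem[L2]=90
5. P2: load  L2  bus=[-]  L2: P0=S P1=I P2=S  mem[L2]=90
6. P0: load  L0  bus=[BusRd]  L0: P0=E P1=I P2=I  mem[L0]=10
7. P2: load  L0  bus=[BusRd]  L0: P0=S P1=I P2=S  mem[L0]=10
8. P2: load  L2  bus=[-]  L2: P0=S P1=I P2=S  mem[L2]=90
9. P2: load  L2  bus=[-]  L2: P0=S P1=I P2=S  mem[L2]=90
10. P0: load  L2  bus=[-]  L2: P0=S P1=I P2=S  mem[L2]=90
11. P0: load  L2  bus=[-]  L2: P0=S P1=I P2=S  mem[L2]=90
12. P0: load  L2  bus=[-]  L2: P0=S P1=I P2=S  mem[L2]=90
13. P2: store L5 := 77  bus=[BusRdX]  L5: P0=I P1=I P2=M  mem[L5]=60
14. P2: store L3 := 30  bus=[BusRdX]  L3: P0=I P1=I P2=M  mem[L3]=80
15. P2: load  L2  bus=[-]  L2: P0=S P1=I P2=S  mem[L2]=90
16. P0: load  L2  bus=[-]  L2: P0=S P1=I P2=S  mem[L2]=90
17. P0: load  L2  bus=[-]  L2: P0=S P1=I P2=S  mem[L2]=90
18. P2: load  L2  bus=[-]  L2: P0=S P1=I P2=S  mem[L2]=90
19. P2: store L2 := 49  bus=[BusUpgr]  L2: P0=I P1=I P2=M  mem[L2]=90
20. P2: load  L2  bus=[-]  L2: P0=I P1=I P2=M  mem[L2]=90
21. P1: store L2 := 58  bus=[BusRdX,Flush]  L2: P0=I P1=M P2=I  mem[L2]=49
22. P1: load  L2  bus=[-]  L2: P0=I P1=M P2=I  mem[L2]=49
23. P1: load  L5  bus=[BusRd,Flush]  L5: P0=I P1=S P2=S  mem[L5]=77
24. P2: store L5 := 6  bus=[BusUpgr]  L5: P0=I P1=I P2=M  mem[L5]=77
25. P2: store L4 := 94  bus=[BusRdX]  L4: P0=I P1=I P2=M  mem[L4]=60
26. P0: load  L5  bus=[BusRd,Flush]  L5: P0=S P1=I P2=S  mem[L5]=6
27. P2: load  L2  bus=[BusRd,Flush]  L2: P0=I P1=S P2=S  mem[L2]=58
28. P0: load  L2  bus=[BusRd]  L2: P0=S P1=S P2=S  mem[L2]=58
29. P1: store L2 := 15  bus=[BusUpgr]  L2: P0=I P1=M P2=I  mem[L2]=58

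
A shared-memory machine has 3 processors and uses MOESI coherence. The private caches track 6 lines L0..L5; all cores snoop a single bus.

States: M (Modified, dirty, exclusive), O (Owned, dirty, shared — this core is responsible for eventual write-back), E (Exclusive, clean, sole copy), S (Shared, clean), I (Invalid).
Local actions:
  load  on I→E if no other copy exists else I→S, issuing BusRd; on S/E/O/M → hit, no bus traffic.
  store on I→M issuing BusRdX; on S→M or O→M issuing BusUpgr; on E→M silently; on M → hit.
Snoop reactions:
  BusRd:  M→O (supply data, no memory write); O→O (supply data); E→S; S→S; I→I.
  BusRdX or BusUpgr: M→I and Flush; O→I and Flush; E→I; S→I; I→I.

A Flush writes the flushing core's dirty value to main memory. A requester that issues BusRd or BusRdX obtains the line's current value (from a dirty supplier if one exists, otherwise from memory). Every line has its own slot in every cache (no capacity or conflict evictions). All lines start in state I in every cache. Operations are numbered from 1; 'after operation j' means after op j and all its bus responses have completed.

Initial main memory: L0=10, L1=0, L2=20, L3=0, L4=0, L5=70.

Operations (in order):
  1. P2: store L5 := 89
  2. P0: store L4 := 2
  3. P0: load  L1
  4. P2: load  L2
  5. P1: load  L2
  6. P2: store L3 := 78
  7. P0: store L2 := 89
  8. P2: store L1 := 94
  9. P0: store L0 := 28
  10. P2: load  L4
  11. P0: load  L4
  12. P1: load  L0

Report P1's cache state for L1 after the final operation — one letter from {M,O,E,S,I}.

[1] P2: store L5 := 89 | P0:I, P1:I, P2:M(89) | bus: BusRdX
[2] P0: store L4 := 2 | P0:M(2), P1:I, P2:I | bus: BusRdX
[3] P0: load  L1 | P0:E(0), P1:I, P2:I | bus: BusRd
[4] P2: load  L2 | P0:I, P1:I, P2:E(20) | bus: BusRd
[5] P1: load  L2 | P0:I, P1:S(20), P2:S(20) | bus: BusRd
[6] P2: store L3 := 78 | P0:I, P1:I, P2:M(78) | bus: BusRdX
[7] P0: store L2 := 89 | P0:M(89), P1:I, P2:I | bus: BusRdX
[8] P2: store L1 := 94 | P0:I, P1:I, P2:M(94) | bus: BusRdX
[9] P0: store L0 := 28 | P0:M(28), P1:I, P2:I | bus: BusRdX
[10] P2: load  L4 | P0:O(2), P1:I, P2:S(2) | bus: BusRd
[11] P0: load  L4 | P0:O(2), P1:I, P2:S(2) | bus: none
[12] P1: load  L0 | P0:O(28), P1:S(28), P2:I | bus: BusRd

state = I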